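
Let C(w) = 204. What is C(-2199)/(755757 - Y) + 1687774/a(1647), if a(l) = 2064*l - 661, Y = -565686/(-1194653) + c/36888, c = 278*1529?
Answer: 2556405779714013143554/5145153407972855011469 ≈ 0.49686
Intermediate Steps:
c = 425062
Y = 264334309327/22034179932 (Y = -565686/(-1194653) + 425062/36888 = -565686*(-1/1194653) + 425062*(1/36888) = 565686/1194653 + 212531/18444 = 264334309327/22034179932 ≈ 11.997)
a(l) = -661 + 2064*l
C(-2199)/(755757 - Y) + 1687774/a(1647) = 204/(755757 - 1*264334309327/22034179932) + 1687774/(-661 + 2064*1647) = 204/(755757 - 264334309327/22034179932) + 1687774/(-661 + 3399408) = 204/(16652221388559197/22034179932) + 1687774/3398747 = 204*(22034179932/16652221388559197) + 1687774*(1/3398747) = 4494972706128/16652221388559197 + 153434/308977 = 2556405779714013143554/5145153407972855011469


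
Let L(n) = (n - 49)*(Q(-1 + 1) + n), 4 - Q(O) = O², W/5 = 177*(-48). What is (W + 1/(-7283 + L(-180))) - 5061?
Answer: -1569851360/33021 ≈ -47541.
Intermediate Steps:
W = -42480 (W = 5*(177*(-48)) = 5*(-8496) = -42480)
Q(O) = 4 - O²
L(n) = (-49 + n)*(4 + n) (L(n) = (n - 49)*((4 - (-1 + 1)²) + n) = (-49 + n)*((4 - 1*0²) + n) = (-49 + n)*((4 - 1*0) + n) = (-49 + n)*((4 + 0) + n) = (-49 + n)*(4 + n))
(W + 1/(-7283 + L(-180))) - 5061 = (-42480 + 1/(-7283 + (-196 + (-180)² - 45*(-180)))) - 5061 = (-42480 + 1/(-7283 + (-196 + 32400 + 8100))) - 5061 = (-42480 + 1/(-7283 + 40304)) - 5061 = (-42480 + 1/33021) - 5061 = -1402732079/33021 - 5061 = -1569851360/33021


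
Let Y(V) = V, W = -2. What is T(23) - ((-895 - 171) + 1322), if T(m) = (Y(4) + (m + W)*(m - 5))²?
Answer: 145668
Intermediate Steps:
T(m) = (4 + (-5 + m)*(-2 + m))² (T(m) = (4 + (m - 2)*(m - 5))² = (4 + (-2 + m)*(-5 + m))² = (4 + (-5 + m)*(-2 + m))²)
T(23) - ((-895 - 171) + 1322) = (14 + 23² - 7*23)² - ((-895 - 171) + 1322) = (14 + 529 - 161)² - (-1066 + 1322) = 382² - 1*256 = 145924 - 256 = 145668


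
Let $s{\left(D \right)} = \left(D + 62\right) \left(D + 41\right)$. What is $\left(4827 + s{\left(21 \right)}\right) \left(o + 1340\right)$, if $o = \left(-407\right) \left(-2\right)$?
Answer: $21481842$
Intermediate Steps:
$s{\left(D \right)} = \left(41 + D\right) \left(62 + D\right)$ ($s{\left(D \right)} = \left(62 + D\right) \left(41 + D\right) = \left(41 + D\right) \left(62 + D\right)$)
$o = 814$
$\left(4827 + s{\left(21 \right)}\right) \left(o + 1340\right) = \left(4827 + \left(2542 + 21^{2} + 103 \cdot 21\right)\right) \left(814 + 1340\right) = \left(4827 + \left(2542 + 441 + 2163\right)\right) 2154 = \left(4827 + 5146\right) 2154 = 9973 \cdot 2154 = 21481842$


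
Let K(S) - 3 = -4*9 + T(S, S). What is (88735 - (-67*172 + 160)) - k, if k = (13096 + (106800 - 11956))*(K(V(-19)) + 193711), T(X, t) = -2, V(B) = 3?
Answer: -20905287341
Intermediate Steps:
K(S) = -35 (K(S) = 3 + (-4*9 - 2) = 3 + (-36 - 2) = 3 - 38 = -35)
k = 20905387440 (k = (13096 + (106800 - 11956))*(-35 + 193711) = (13096 + 94844)*193676 = 107940*193676 = 20905387440)
(88735 - (-67*172 + 160)) - k = (88735 - (-67*172 + 160)) - 1*20905387440 = (88735 - (-11524 + 160)) - 20905387440 = (88735 - 1*(-11364)) - 20905387440 = (88735 + 11364) - 20905387440 = 100099 - 20905387440 = -20905287341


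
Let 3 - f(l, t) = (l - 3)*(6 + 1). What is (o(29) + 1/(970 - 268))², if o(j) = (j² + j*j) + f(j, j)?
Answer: 1113250781449/492804 ≈ 2.2590e+6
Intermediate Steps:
f(l, t) = 24 - 7*l (f(l, t) = 3 - (l - 3)*(6 + 1) = 3 - (-3 + l)*7 = 3 - (-21 + 7*l) = 3 + (21 - 7*l) = 24 - 7*l)
o(j) = 24 - 7*j + 2*j² (o(j) = (j² + j*j) + (24 - 7*j) = (j² + j²) + (24 - 7*j) = 2*j² + (24 - 7*j) = 24 - 7*j + 2*j²)
(o(29) + 1/(970 - 268))² = ((24 - 7*29 + 2*29²) + 1/(970 - 268))² = ((24 - 203 + 2*841) + 1/702)² = ((24 - 203 + 1682) + 1/702)² = (1503 + 1/702)² = (1055107/702)² = 1113250781449/492804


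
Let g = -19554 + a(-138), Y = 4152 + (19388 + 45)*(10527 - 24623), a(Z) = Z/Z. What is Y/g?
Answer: 273923416/19553 ≈ 14009.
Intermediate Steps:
a(Z) = 1
Y = -273923416 (Y = 4152 + 19433*(-14096) = 4152 - 273927568 = -273923416)
g = -19553 (g = -19554 + 1 = -19553)
Y/g = -273923416/(-19553) = -273923416*(-1/19553) = 273923416/19553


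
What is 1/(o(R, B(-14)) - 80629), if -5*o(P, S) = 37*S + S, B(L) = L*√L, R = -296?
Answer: -2015725/162529853361 - 2660*I*√14/162529853361 ≈ -1.2402e-5 - 6.1237e-8*I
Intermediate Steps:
B(L) = L^(3/2)
o(P, S) = -38*S/5 (o(P, S) = -(37*S + S)/5 = -38*S/5)
1/(o(R, B(-14)) - 80629) = 1/(-(-532)*I*√14/5 - 80629) = 1/(532*I*√14/5 - 80629) = 1/(-80629 + 532*I*√14/5)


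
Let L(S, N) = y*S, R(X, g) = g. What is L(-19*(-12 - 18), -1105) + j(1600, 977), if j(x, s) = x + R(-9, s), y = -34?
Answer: -16803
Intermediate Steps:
L(S, N) = -34*S
j(x, s) = s + x (j(x, s) = x + s = s + x)
L(-19*(-12 - 18), -1105) + j(1600, 977) = -(-646)*(-12 - 18) + (977 + 1600) = -(-646)*(-30) + 2577 = -34*570 + 2577 = -19380 + 2577 = -16803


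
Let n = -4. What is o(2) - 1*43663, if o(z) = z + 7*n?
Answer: -43689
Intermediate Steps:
o(z) = -28 + z (o(z) = z + 7*(-4) = z - 28 = -28 + z)
o(2) - 1*43663 = (-28 + 2) - 1*43663 = -26 - 43663 = -43689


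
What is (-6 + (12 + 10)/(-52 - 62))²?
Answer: 124609/3249 ≈ 38.353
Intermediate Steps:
(-6 + (12 + 10)/(-52 - 62))² = (-6 + 22/(-114))² = (-6 + 22*(-1/114))² = (-6 - 11/57)² = (-353/57)² = 124609/3249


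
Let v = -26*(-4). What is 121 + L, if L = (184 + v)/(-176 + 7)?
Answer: 20161/169 ≈ 119.30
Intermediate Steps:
v = 104
L = -288/169 (L = (184 + 104)/(-176 + 7) = 288/(-169) = 288*(-1/169) = -288/169 ≈ -1.7041)
121 + L = 121 - 288/169 = 20161/169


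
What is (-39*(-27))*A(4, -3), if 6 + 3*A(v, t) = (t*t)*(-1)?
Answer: -5265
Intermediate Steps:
A(v, t) = -2 - t**2/3 (A(v, t) = -2 + ((t*t)*(-1))/3 = -2 + (t**2*(-1))/3 = -2 + (-t**2)/3 = -2 - t**2/3)
(-39*(-27))*A(4, -3) = (-39*(-27))*(-2 - 1/3*(-3)**2) = 1053*(-2 - 1/3*9) = 1053*(-2 - 3) = 1053*(-5) = -5265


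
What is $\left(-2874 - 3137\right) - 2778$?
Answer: $-8789$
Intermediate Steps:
$\left(-2874 - 3137\right) - 2778 = -6011 - 2778 = -8789$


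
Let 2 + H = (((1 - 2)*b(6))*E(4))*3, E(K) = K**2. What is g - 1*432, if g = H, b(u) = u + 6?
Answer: -1010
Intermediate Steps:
b(u) = 6 + u
H = -578 (H = -2 + (((1 - 2)*(6 + 6))*4**2)*3 = -2 + (-1*12*16)*3 = -2 - 12*16*3 = -2 - 192*3 = -2 - 576 = -578)
g = -578
g - 1*432 = -578 - 1*432 = -578 - 432 = -1010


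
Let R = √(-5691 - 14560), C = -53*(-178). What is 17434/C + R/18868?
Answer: 8717/4717 + I*√20251/18868 ≈ 1.848 + 0.0075422*I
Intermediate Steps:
C = 9434
R = I*√20251 (R = √(-20251) = I*√20251 ≈ 142.31*I)
17434/C + R/18868 = 17434/9434 + (I*√20251)/18868 = 17434*(1/9434) + (I*√20251)*(1/18868) = 8717/4717 + I*√20251/18868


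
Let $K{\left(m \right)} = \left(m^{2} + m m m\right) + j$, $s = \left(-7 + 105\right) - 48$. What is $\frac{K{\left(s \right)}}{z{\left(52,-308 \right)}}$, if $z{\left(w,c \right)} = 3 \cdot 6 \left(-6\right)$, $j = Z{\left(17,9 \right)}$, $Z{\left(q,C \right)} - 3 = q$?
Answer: $- \frac{31880}{27} \approx -1180.7$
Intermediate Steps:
$Z{\left(q,C \right)} = 3 + q$
$j = 20$ ($j = 3 + 17 = 20$)
$z{\left(w,c \right)} = -108$ ($z{\left(w,c \right)} = 18 \left(-6\right) = -108$)
$s = 50$ ($s = 98 - 48 = 50$)
$K{\left(m \right)} = 20 + m^{2} + m^{3}$ ($K{\left(m \right)} = \left(m^{2} + m m m\right) + 20 = \left(m^{2} + m^{2} m\right) + 20 = \left(m^{2} + m^{3}\right) + 20 = 20 + m^{2} + m^{3}$)
$\frac{K{\left(s \right)}}{z{\left(52,-308 \right)}} = \frac{20 + 50^{2} + 50^{3}}{-108} = \left(20 + 2500 + 125000\right) \left(- \frac{1}{108}\right) = 127520 \left(- \frac{1}{108}\right) = - \frac{31880}{27}$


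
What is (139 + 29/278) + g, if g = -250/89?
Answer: 3372219/24742 ≈ 136.30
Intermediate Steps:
g = -250/89 (g = -250*1/89 = -250/89 ≈ -2.8090)
(139 + 29/278) + g = (139 + 29/278) - 250/89 = 38671/278 - 250/89 = 3372219/24742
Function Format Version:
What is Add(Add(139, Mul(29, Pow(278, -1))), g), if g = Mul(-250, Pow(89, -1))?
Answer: Rational(3372219, 24742) ≈ 136.30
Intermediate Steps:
g = Rational(-250, 89) (g = Mul(-250, Rational(1, 89)) = Rational(-250, 89) ≈ -2.8090)
Add(Add(139, Mul(29, Pow(278, -1))), g) = Add(Add(139, Mul(29, Pow(278, -1))), Rational(-250, 89)) = Add(Add(139, Mul(29, Rational(1, 278))), Rational(-250, 89)) = Add(Add(139, Rational(29, 278)), Rational(-250, 89)) = Add(Rational(38671, 278), Rational(-250, 89)) = Rational(3372219, 24742)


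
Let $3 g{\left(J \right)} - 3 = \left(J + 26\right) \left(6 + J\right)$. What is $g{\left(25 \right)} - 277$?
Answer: $251$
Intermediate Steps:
$g{\left(J \right)} = 1 + \frac{\left(6 + J\right) \left(26 + J\right)}{3}$ ($g{\left(J \right)} = 1 + \frac{\left(J + 26\right) \left(6 + J\right)}{3} = 1 + \frac{\left(26 + J\right) \left(6 + J\right)}{3} = 1 + \frac{\left(6 + J\right) \left(26 + J\right)}{3}$)
$g{\left(25 \right)} - 277 = \left(53 + \frac{25^{2}}{3} + \frac{32}{3} \cdot 25\right) - 277 = \left(53 + \frac{1}{3} \cdot 625 + \frac{800}{3}\right) - 277 = \left(53 + \frac{625}{3} + \frac{800}{3}\right) - 277 = 528 - 277 = 251$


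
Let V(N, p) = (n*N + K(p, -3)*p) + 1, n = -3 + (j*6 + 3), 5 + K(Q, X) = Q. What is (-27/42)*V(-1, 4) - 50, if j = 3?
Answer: -73/2 ≈ -36.500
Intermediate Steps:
K(Q, X) = -5 + Q
n = 18 (n = -3 + (3*6 + 3) = -3 + (18 + 3) = -3 + 21 = 18)
V(N, p) = 1 + 18*N + p*(-5 + p) (V(N, p) = (18*N + (-5 + p)*p) + 1 = (18*N + p*(-5 + p)) + 1 = 1 + 18*N + p*(-5 + p))
(-27/42)*V(-1, 4) - 50 = (-27/42)*(1 + 18*(-1) + 4*(-5 + 4)) - 50 = (-27*1/42)*(1 - 18 + 4*(-1)) - 50 = -9*(1 - 18 - 4)/14 - 50 = -9/14*(-21) - 50 = 27/2 - 50 = -73/2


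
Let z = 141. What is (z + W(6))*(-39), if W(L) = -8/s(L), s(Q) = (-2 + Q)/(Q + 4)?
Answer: -4719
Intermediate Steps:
s(Q) = (-2 + Q)/(4 + Q)
W(L) = -8*(4 + L)/(-2 + L)
(z + W(6))*(-39) = (141 + 8*(-4 - 1*6)/(-2 + 6))*(-39) = (141 + 8*(-4 - 6)/4)*(-39) = (141 + 8*(¼)*(-10))*(-39) = (141 - 20)*(-39) = 121*(-39) = -4719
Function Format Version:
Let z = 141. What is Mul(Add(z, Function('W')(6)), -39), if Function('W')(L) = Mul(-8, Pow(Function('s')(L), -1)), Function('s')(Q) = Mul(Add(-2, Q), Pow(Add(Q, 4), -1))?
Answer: -4719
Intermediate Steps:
Function('s')(Q) = Mul(Pow(Add(4, Q), -1), Add(-2, Q)) (Function('s')(Q) = Mul(Add(-2, Q), Pow(Add(4, Q), -1)) = Mul(Pow(Add(4, Q), -1), Add(-2, Q)))
Function('W')(L) = Mul(-8, Pow(Add(-2, L), -1), Add(4, L)) (Function('W')(L) = Mul(-8, Pow(Mul(Pow(Add(4, L), -1), Add(-2, L)), -1)) = Mul(-8, Mul(Pow(Add(-2, L), -1), Add(4, L))) = Mul(-8, Pow(Add(-2, L), -1), Add(4, L)))
Mul(Add(z, Function('W')(6)), -39) = Mul(Add(141, Mul(8, Pow(Add(-2, 6), -1), Add(-4, Mul(-1, 6)))), -39) = Mul(Add(141, Mul(8, Pow(4, -1), Add(-4, -6))), -39) = Mul(Add(141, Mul(8, Rational(1, 4), -10)), -39) = Mul(Add(141, -20), -39) = Mul(121, -39) = -4719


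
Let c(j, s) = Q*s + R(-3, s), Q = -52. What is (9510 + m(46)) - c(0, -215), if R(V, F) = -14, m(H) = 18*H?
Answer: -828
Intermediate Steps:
c(j, s) = -14 - 52*s (c(j, s) = -52*s - 14 = -14 - 52*s)
(9510 + m(46)) - c(0, -215) = (9510 + 18*46) - (-14 - 52*(-215)) = (9510 + 828) - (-14 + 11180) = 10338 - 1*11166 = 10338 - 11166 = -828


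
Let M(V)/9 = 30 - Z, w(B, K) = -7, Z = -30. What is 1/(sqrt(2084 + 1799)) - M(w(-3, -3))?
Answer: -540 + sqrt(3883)/3883 ≈ -539.98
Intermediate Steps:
M(V) = 540 (M(V) = 9*(30 - 1*(-30)) = 9*(30 + 30) = 9*60 = 540)
1/(sqrt(2084 + 1799)) - M(w(-3, -3)) = 1/(sqrt(2084 + 1799)) - 1*540 = 1/(sqrt(3883)) - 540 = sqrt(3883)/3883 - 540 = -540 + sqrt(3883)/3883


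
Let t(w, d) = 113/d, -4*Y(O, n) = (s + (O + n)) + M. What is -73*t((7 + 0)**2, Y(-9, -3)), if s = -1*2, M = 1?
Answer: -32996/13 ≈ -2538.2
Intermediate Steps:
s = -2
Y(O, n) = 1/4 - O/4 - n/4 (Y(O, n) = -((-2 + (O + n)) + 1)/4 = -((-2 + O + n) + 1)/4 = -(-1 + O + n)/4 = 1/4 - O/4 - n/4)
-73*t((7 + 0)**2, Y(-9, -3)) = -8249/(1/4 - 1/4*(-9) - 1/4*(-3)) = -8249/(1/4 + 9/4 + 3/4) = -8249/13/4 = -8249*4/13 = -73*452/13 = -32996/13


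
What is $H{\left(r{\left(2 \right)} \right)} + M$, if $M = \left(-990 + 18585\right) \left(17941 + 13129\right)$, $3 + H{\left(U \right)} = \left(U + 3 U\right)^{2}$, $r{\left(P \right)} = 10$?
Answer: $546678247$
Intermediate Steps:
$H{\left(U \right)} = -3 + 16 U^{2}$ ($H{\left(U \right)} = -3 + \left(U + 3 U\right)^{2} = -3 + \left(4 U\right)^{2} = -3 + 16 U^{2}$)
$M = 546676650$ ($M = 17595 \cdot 31070 = 546676650$)
$H{\left(r{\left(2 \right)} \right)} + M = \left(-3 + 16 \cdot 10^{2}\right) + 546676650 = \left(-3 + 16 \cdot 100\right) + 546676650 = \left(-3 + 1600\right) + 546676650 = 1597 + 546676650 = 546678247$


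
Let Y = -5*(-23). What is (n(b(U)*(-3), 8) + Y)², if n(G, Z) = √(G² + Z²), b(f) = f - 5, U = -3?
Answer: 13865 + 1840*√10 ≈ 19684.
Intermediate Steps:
b(f) = -5 + f
Y = 115
(n(b(U)*(-3), 8) + Y)² = (√(((-5 - 3)*(-3))² + 8²) + 115)² = (√((-8*(-3))² + 64) + 115)² = (√(24² + 64) + 115)² = (√(576 + 64) + 115)² = (√640 + 115)² = (8*√10 + 115)² = (115 + 8*√10)²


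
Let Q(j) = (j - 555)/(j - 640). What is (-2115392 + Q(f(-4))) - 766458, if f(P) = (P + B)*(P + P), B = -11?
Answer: -299712313/104 ≈ -2.8818e+6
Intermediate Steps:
f(P) = 2*P*(-11 + P) (f(P) = (P - 11)*(P + P) = (-11 + P)*(2*P) = 2*P*(-11 + P))
Q(j) = (-555 + j)/(-640 + j)
(-2115392 + Q(f(-4))) - 766458 = (-2115392 + (-555 + 2*(-4)*(-11 - 4))/(-640 + 2*(-4)*(-11 - 4))) - 766458 = (-2115392 + (-555 + 2*(-4)*(-15))/(-640 + 2*(-4)*(-15))) - 766458 = (-2115392 + (-555 + 120)/(-640 + 120)) - 766458 = (-2115392 - 435/(-520)) - 766458 = (-2115392 - 1/520*(-435)) - 766458 = (-2115392 + 87/104) - 766458 = -220000681/104 - 766458 = -299712313/104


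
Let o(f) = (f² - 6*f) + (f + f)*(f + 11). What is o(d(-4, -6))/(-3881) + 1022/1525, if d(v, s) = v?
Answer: 3990782/5918525 ≈ 0.67429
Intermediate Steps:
o(f) = f² - 6*f + 2*f*(11 + f) (o(f) = (f² - 6*f) + (2*f)*(11 + f) = (f² - 6*f) + 2*f*(11 + f) = f² - 6*f + 2*f*(11 + f))
o(d(-4, -6))/(-3881) + 1022/1525 = -4*(16 + 3*(-4))/(-3881) + 1022/1525 = -4*(16 - 12)*(-1/3881) + 1022*(1/1525) = -4*4*(-1/3881) + 1022/1525 = -16*(-1/3881) + 1022/1525 = 16/3881 + 1022/1525 = 3990782/5918525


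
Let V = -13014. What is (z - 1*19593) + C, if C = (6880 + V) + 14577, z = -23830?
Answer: -34980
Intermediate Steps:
C = 8443 (C = (6880 - 13014) + 14577 = -6134 + 14577 = 8443)
(z - 1*19593) + C = (-23830 - 1*19593) + 8443 = (-23830 - 19593) + 8443 = -43423 + 8443 = -34980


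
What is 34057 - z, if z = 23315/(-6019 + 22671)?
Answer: 567093849/16652 ≈ 34056.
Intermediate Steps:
z = 23315/16652 ≈ 1.4001
34057 - z = 34057 - 1*23315/16652 = 34057 - 23315/16652 = 567093849/16652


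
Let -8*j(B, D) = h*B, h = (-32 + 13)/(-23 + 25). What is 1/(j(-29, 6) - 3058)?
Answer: -16/49479 ≈ -0.00032337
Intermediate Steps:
h = -19/2 ≈ -9.5000
j(B, D) = 19*B/16 (j(B, D) = -(-19)*B/16 = 19*B/16)
1/(j(-29, 6) - 3058) = 1/((19/16)*(-29) - 3058) = 1/(-551/16 - 3058) = 1/(-49479/16) = -16/49479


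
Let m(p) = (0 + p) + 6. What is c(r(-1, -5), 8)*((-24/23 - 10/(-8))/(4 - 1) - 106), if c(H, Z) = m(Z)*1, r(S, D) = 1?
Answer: -204659/138 ≈ -1483.0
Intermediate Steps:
m(p) = 6 + p (m(p) = p + 6 = 6 + p)
c(H, Z) = 6 + Z (c(H, Z) = (6 + Z)*1 = 6 + Z)
c(r(-1, -5), 8)*((-24/23 - 10/(-8))/(4 - 1) - 106) = (6 + 8)*((-24/23 - 10/(-8))/(4 - 1) - 106) = 14*((-24*1/23 - 10*(-⅛))/3 - 106) = 14*((-24/23 + 5/4)*(⅓) - 106) = 14*((19/92)*(⅓) - 106) = 14*(19/276 - 106) = 14*(-29237/276) = -204659/138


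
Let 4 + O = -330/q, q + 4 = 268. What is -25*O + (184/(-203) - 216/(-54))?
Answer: 109087/812 ≈ 134.34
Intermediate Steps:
q = 264 (q = -4 + 268 = 264)
O = -21/4 (O = -4 - 330/264 = -4 - 330*1/264 = -4 - 5/4 = -21/4 ≈ -5.2500)
-25*O + (184/(-203) - 216/(-54)) = -25*(-21/4) + (184/(-203) - 216/(-54)) = 525/4 + (184*(-1/203) - 216*(-1/54)) = 525/4 + (-184/203 + 4) = 525/4 + 628/203 = 109087/812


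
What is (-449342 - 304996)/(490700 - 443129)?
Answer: -251446/15857 ≈ -15.857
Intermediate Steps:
(-449342 - 304996)/(490700 - 443129) = -754338/47571 = -754338*1/47571 = -251446/15857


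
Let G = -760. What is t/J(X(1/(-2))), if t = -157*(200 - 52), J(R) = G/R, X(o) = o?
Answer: -5809/380 ≈ -15.287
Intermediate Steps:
J(R) = -760/R
t = -23236 (t = -157*148 = -23236)
t/J(X(1/(-2))) = -23236/((-760/(1/(-2)))) = -23236/((-760/(-1/2))) = -23236/((-760*(-2))) = -23236/1520 = -23236*1/1520 = -5809/380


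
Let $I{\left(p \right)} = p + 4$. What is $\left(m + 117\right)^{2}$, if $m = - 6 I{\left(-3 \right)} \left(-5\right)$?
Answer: $21609$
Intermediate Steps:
$I{\left(p \right)} = 4 + p$
$m = 30$ ($m = - 6 \left(4 - 3\right) \left(-5\right) = \left(-6\right) 1 \left(-5\right) = \left(-6\right) \left(-5\right) = 30$)
$\left(m + 117\right)^{2} = \left(30 + 117\right)^{2} = 147^{2} = 21609$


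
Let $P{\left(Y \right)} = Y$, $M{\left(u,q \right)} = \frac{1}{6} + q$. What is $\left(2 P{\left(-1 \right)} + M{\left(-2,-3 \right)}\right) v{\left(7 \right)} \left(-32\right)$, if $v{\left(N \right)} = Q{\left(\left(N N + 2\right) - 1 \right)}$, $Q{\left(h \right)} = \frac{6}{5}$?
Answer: $\frac{928}{5} \approx 185.6$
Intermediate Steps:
$M{\left(u,q \right)} = \frac{1}{6} + q$
$Q{\left(h \right)} = \frac{6}{5}$ ($Q{\left(h \right)} = 6 \cdot \frac{1}{5} = \frac{6}{5}$)
$v{\left(N \right)} = \frac{6}{5}$
$\left(2 P{\left(-1 \right)} + M{\left(-2,-3 \right)}\right) v{\left(7 \right)} \left(-32\right) = \left(2 \left(-1\right) + \left(\frac{1}{6} - 3\right)\right) \frac{6}{5} \left(-32\right) = \left(-2 - \frac{17}{6}\right) \frac{6}{5} \left(-32\right) = \left(- \frac{29}{6}\right) \frac{6}{5} \left(-32\right) = \left(- \frac{29}{5}\right) \left(-32\right) = \frac{928}{5}$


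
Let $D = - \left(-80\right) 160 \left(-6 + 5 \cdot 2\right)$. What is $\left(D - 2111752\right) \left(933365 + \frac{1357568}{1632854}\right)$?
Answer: $- \frac{1570192273052572728}{816427} \approx -1.9232 \cdot 10^{12}$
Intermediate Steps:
$D = 51200$ ($D = - \left(-12800\right) \left(-6 + 10\right) = - \left(-12800\right) 4 = \left(-1\right) \left(-51200\right) = 51200$)
$\left(D - 2111752\right) \left(933365 + \frac{1357568}{1632854}\right) = \left(51200 - 2111752\right) \left(933365 + \frac{1357568}{1632854}\right) = - 2060552 \left(933365 + 1357568 \cdot \frac{1}{1632854}\right) = - 2060552 \left(933365 + \frac{678784}{816427}\right) = \left(-2060552\right) \frac{762025065639}{816427} = - \frac{1570192273052572728}{816427}$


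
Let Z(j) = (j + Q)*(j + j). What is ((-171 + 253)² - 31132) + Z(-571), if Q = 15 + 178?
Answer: 407268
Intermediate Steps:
Q = 193
Z(j) = 2*j*(193 + j) (Z(j) = (j + 193)*(j + j) = (193 + j)*(2*j) = 2*j*(193 + j))
((-171 + 253)² - 31132) + Z(-571) = ((-171 + 253)² - 31132) + 2*(-571)*(193 - 571) = (82² - 31132) + 2*(-571)*(-378) = (6724 - 31132) + 431676 = -24408 + 431676 = 407268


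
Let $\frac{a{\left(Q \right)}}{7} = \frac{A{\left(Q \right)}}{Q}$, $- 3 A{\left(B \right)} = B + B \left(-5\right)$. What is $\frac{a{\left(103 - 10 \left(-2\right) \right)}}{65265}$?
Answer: $\frac{28}{195795} \approx 0.00014301$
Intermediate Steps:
$A{\left(B \right)} = \frac{4 B}{3}$ ($A{\left(B \right)} = - \frac{B + B \left(-5\right)}{3} = - \frac{B - 5 B}{3} = - \frac{\left(-4\right) B}{3} = \frac{4 B}{3}$)
$a{\left(Q \right)} = \frac{28}{3}$ ($a{\left(Q \right)} = 7 \frac{\frac{4}{3} Q}{Q} = 7 \cdot \frac{4}{3} = \frac{28}{3}$)
$\frac{a{\left(103 - 10 \left(-2\right) \right)}}{65265} = \frac{28}{3 \cdot 65265} = \frac{28}{3} \cdot \frac{1}{65265} = \frac{28}{195795}$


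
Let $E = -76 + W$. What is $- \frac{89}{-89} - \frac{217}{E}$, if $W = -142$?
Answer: $\frac{435}{218} \approx 1.9954$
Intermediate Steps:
$E = -218$ ($E = -76 - 142 = -218$)
$- \frac{89}{-89} - \frac{217}{E} = - \frac{89}{-89} - \frac{217}{-218} = \left(-89\right) \left(- \frac{1}{89}\right) - - \frac{217}{218} = 1 + \frac{217}{218} = \frac{435}{218}$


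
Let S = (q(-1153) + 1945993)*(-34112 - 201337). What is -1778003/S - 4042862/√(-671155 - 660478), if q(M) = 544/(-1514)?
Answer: 1345948271/346843790091621 + 4042862*I*√1331633/1331633 ≈ 3.8806e-6 + 3503.5*I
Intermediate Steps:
q(M) = -272/757 (q(M) = 544*(-1/1514) = -272/757)
S = -346843790091621/757 (S = (-272/757 + 1945993)*(-34112 - 201337) = (1473116429/757)*(-235449) = -346843790091621/757 ≈ -4.5818e+11)
-1778003/S - 4042862/√(-671155 - 660478) = -1778003/(-346843790091621/757) - 4042862/√(-671155 - 660478) = -1778003*(-757/346843790091621) - 4042862*(-I*√1331633/1331633) = 1345948271/346843790091621 - 4042862*(-I*√1331633/1331633) = 1345948271/346843790091621 - (-4042862)*I*√1331633/1331633 = 1345948271/346843790091621 + 4042862*I*√1331633/1331633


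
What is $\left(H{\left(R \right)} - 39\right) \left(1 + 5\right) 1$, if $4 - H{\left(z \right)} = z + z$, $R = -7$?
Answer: $-126$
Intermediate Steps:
$H{\left(z \right)} = 4 - 2 z$ ($H{\left(z \right)} = 4 - \left(z + z\right) = 4 - 2 z$)
$\left(H{\left(R \right)} - 39\right) \left(1 + 5\right) 1 = \left(\left(4 - -14\right) - 39\right) \left(1 + 5\right) 1 = \left(\left(4 + 14\right) - 39\right) 6 \cdot 1 = \left(18 - 39\right) 6 = \left(-21\right) 6 = -126$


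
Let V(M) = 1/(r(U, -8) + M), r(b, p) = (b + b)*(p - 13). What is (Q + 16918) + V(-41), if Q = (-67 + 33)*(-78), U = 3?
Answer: 3268189/167 ≈ 19570.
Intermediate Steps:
r(b, p) = 2*b*(-13 + p) (r(b, p) = (2*b)*(-13 + p) = 2*b*(-13 + p))
Q = 2652 (Q = -34*(-78) = 2652)
V(M) = 1/(-126 + M) (V(M) = 1/(2*3*(-13 - 8) + M) = 1/(2*3*(-21) + M) = 1/(-126 + M))
(Q + 16918) + V(-41) = (2652 + 16918) + 1/(-126 - 41) = 19570 + 1/(-167) = 19570 - 1/167 = 3268189/167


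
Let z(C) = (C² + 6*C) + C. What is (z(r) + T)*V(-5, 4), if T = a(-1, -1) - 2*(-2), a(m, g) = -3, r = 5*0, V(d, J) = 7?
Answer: 7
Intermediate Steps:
r = 0
z(C) = C² + 7*C
T = 1 (T = -3 - 2*(-2) = -3 + 4 = 1)
(z(r) + T)*V(-5, 4) = (0*(7 + 0) + 1)*7 = (0*7 + 1)*7 = (0 + 1)*7 = 1*7 = 7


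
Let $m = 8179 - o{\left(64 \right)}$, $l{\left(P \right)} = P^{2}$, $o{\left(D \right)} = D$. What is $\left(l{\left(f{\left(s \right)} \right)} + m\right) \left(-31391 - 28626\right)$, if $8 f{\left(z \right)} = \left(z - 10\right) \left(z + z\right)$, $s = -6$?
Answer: $-521607747$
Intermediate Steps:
$f{\left(z \right)} = \frac{z \left(-10 + z\right)}{4}$ ($f{\left(z \right)} = \frac{\left(z - 10\right) \left(z + z\right)}{8} = \frac{\left(-10 + z\right) 2 z}{8} = \frac{2 z \left(-10 + z\right)}{8} = \frac{z \left(-10 + z\right)}{4}$)
$m = 8115$ ($m = 8179 - 64 = 8115$)
$\left(l{\left(f{\left(s \right)} \right)} + m\right) \left(-31391 - 28626\right) = \left(\left(\frac{1}{4} \left(-6\right) \left(-10 - 6\right)\right)^{2} + 8115\right) \left(-31391 - 28626\right) = \left(\left(\frac{1}{4} \left(-6\right) \left(-16\right)\right)^{2} + 8115\right) \left(-60017\right) = \left(24^{2} + 8115\right) \left(-60017\right) = \left(576 + 8115\right) \left(-60017\right) = 8691 \left(-60017\right) = -521607747$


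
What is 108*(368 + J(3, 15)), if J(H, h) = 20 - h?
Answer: 40284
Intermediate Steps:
108*(368 + J(3, 15)) = 108*(368 + (20 - 1*15)) = 108*(368 + (20 - 15)) = 108*(368 + 5) = 108*373 = 40284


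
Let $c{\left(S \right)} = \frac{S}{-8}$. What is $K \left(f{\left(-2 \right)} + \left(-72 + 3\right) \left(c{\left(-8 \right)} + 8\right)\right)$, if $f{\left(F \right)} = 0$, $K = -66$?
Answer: $40986$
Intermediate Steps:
$c{\left(S \right)} = - \frac{S}{8}$ ($c{\left(S \right)} = S \left(- \frac{1}{8}\right) = - \frac{S}{8}$)
$K \left(f{\left(-2 \right)} + \left(-72 + 3\right) \left(c{\left(-8 \right)} + 8\right)\right) = - 66 \left(0 + \left(-72 + 3\right) \left(\left(- \frac{1}{8}\right) \left(-8\right) + 8\right)\right) = - 66 \left(0 - 69 \left(1 + 8\right)\right) = - 66 \left(0 - 621\right) = \left(-66\right) \left(-621\right) = 40986$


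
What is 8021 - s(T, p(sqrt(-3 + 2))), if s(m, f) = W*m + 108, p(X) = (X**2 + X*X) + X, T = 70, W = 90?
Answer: 1613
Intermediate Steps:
p(X) = X + 2*X**2 (p(X) = (X**2 + X**2) + X = 2*X**2 + X = X + 2*X**2)
s(m, f) = 108 + 90*m (s(m, f) = 90*m + 108 = 108 + 90*m)
8021 - s(T, p(sqrt(-3 + 2))) = 8021 - (108 + 90*70) = 8021 - (108 + 6300) = 8021 - 1*6408 = 8021 - 6408 = 1613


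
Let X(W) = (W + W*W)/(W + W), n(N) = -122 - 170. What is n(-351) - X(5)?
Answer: -295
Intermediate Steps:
n(N) = -292
X(W) = (W + W²)/(2*W) (X(W) = (W + W²)/((2*W)) = (W + W²)*(1/(2*W)) = (W + W²)/(2*W))
n(-351) - X(5) = -292 - (½ + (½)*5) = -292 - (½ + 5/2) = -292 - 1*3 = -292 - 3 = -295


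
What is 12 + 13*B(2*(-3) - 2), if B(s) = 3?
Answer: 51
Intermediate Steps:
12 + 13*B(2*(-3) - 2) = 12 + 13*3 = 12 + 39 = 51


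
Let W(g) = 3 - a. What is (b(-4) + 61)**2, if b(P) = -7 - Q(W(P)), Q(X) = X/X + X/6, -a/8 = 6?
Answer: 7921/4 ≈ 1980.3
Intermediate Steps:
a = -48 (a = -8*6 = -48)
W(g) = 51 (W(g) = 3 - 1*(-48) = 3 + 48 = 51)
Q(X) = 1 + X/6 (Q(X) = 1 + X*(1/6) = 1 + X/6)
b(P) = -33/2 (b(P) = -7 - (1 + (1/6)*51) = -7 - (1 + 17/2) = -7 - 1*19/2 = -7 - 19/2 = -33/2)
(b(-4) + 61)**2 = (-33/2 + 61)**2 = (89/2)**2 = 7921/4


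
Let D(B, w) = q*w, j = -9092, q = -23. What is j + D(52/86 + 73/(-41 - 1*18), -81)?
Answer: -7229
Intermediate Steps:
D(B, w) = -23*w
j + D(52/86 + 73/(-41 - 1*18), -81) = -9092 - 23*(-81) = -9092 + 1863 = -7229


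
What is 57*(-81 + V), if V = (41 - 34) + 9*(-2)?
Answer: -5244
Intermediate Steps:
V = -11 (V = 7 - 18 = -11)
57*(-81 + V) = 57*(-81 - 11) = 57*(-92) = -5244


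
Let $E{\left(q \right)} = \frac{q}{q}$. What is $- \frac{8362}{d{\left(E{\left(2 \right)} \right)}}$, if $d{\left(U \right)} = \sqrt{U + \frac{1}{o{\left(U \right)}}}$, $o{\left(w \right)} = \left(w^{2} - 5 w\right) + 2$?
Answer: $- 8362 \sqrt{2} \approx -11826.0$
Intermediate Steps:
$o{\left(w \right)} = 2 + w^{2} - 5 w$
$E{\left(q \right)} = 1$
$d{\left(U \right)} = \sqrt{U + \frac{1}{2 + U^{2} - 5 U}}$
$- \frac{8362}{d{\left(E{\left(2 \right)} \right)}} = - \frac{8362}{\sqrt{\frac{1 + 1 \left(2 + 1^{2} - 5\right)}{2 + 1^{2} - 5}}} = - \frac{8362}{\sqrt{\frac{1 + 1 \left(2 + 1 - 5\right)}{2 + 1 - 5}}} = - \frac{8362}{\sqrt{\frac{1 + 1 \left(-2\right)}{-2}}} = - \frac{8362}{\sqrt{- \frac{1 - 2}{2}}} = - \frac{8362}{\sqrt{\left(- \frac{1}{2}\right) \left(-1\right)}} = - \frac{8362}{\sqrt{\frac{1}{2}}} = - \frac{8362}{\frac{1}{2} \sqrt{2}} = - 8362 \sqrt{2}$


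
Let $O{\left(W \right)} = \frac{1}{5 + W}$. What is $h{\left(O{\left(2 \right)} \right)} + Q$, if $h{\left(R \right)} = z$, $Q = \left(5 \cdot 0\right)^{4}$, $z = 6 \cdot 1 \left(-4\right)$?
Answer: $-24$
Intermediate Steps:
$z = -24$ ($z = 6 \left(-4\right) = -24$)
$Q = 0$ ($Q = 0^{4} = 0$)
$h{\left(R \right)} = -24$
$h{\left(O{\left(2 \right)} \right)} + Q = -24 + 0 = -24$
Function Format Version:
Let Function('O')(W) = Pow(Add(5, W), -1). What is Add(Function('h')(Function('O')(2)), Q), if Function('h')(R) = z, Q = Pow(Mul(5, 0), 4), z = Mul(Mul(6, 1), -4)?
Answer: -24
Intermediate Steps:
z = -24 (z = Mul(6, -4) = -24)
Q = 0 (Q = Pow(0, 4) = 0)
Function('h')(R) = -24
Add(Function('h')(Function('O')(2)), Q) = Add(-24, 0) = -24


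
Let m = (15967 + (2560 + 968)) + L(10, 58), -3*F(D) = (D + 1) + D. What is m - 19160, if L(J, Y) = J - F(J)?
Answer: 352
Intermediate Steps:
F(D) = -⅓ - 2*D/3 (F(D) = -((D + 1) + D)/3 = -((1 + D) + D)/3 = -(1 + 2*D)/3 = -⅓ - 2*D/3)
L(J, Y) = ⅓ + 5*J/3 (L(J, Y) = J - (-⅓ - 2*J/3) = J + (⅓ + 2*J/3) = ⅓ + 5*J/3)
m = 19512 (m = (15967 + (2560 + 968)) + (⅓ + (5/3)*10) = (15967 + 3528) + (⅓ + 50/3) = 19495 + 17 = 19512)
m - 19160 = 19512 - 19160 = 352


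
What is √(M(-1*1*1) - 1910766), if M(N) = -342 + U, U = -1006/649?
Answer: I*√804961253602/649 ≈ 1382.4*I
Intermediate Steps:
U = -1006/649 (U = -1006*1/649 = -1006/649 ≈ -1.5501)
M(N) = -222964/649 (M(N) = -342 - 1006/649 = -222964/649)
√(M(-1*1*1) - 1910766) = √(-222964/649 - 1910766) = √(-1240310098/649) = I*√804961253602/649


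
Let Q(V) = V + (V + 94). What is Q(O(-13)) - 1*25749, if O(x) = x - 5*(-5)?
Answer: -25631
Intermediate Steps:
O(x) = 25 + x (O(x) = x + 25 = 25 + x)
Q(V) = 94 + 2*V (Q(V) = V + (94 + V) = 94 + 2*V)
Q(O(-13)) - 1*25749 = (94 + 2*(25 - 13)) - 1*25749 = (94 + 2*12) - 25749 = (94 + 24) - 25749 = 118 - 25749 = -25631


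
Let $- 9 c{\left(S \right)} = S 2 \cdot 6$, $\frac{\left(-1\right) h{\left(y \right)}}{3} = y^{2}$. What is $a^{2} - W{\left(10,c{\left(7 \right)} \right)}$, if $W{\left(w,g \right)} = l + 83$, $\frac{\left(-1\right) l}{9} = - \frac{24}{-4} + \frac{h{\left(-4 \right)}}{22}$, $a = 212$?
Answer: $\frac{493849}{11} \approx 44895.0$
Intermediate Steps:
$h{\left(y \right)} = - 3 y^{2}$
$c{\left(S \right)} = - \frac{4 S}{3}$ ($c{\left(S \right)} = - \frac{S 2 \cdot 6}{9} = - \frac{2 S 6}{9} = - \frac{12 S}{9} = - \frac{4 S}{3}$)
$l = - \frac{378}{11}$ ($l = - 9 \left(- \frac{24}{-4} + \frac{\left(-3\right) \left(-4\right)^{2}}{22}\right) = - 9 \left(\left(-24\right) \left(- \frac{1}{4}\right) + \left(-3\right) 16 \cdot \frac{1}{22}\right) = - 9 \left(6 - \frac{24}{11}\right) = \left(-9\right) \frac{42}{11} = - \frac{378}{11} \approx -34.364$)
$W{\left(w,g \right)} = \frac{535}{11}$ ($W{\left(w,g \right)} = - \frac{378}{11} + 83 = \frac{535}{11}$)
$a^{2} - W{\left(10,c{\left(7 \right)} \right)} = 212^{2} - \frac{535}{11} = 44944 - \frac{535}{11} = \frac{493849}{11}$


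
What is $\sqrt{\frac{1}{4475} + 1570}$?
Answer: $\frac{3 \sqrt{139734381}}{895} \approx 39.623$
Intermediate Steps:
$\sqrt{\frac{1}{4475} + 1570} = \sqrt{\frac{7025751}{4475}} = \frac{3 \sqrt{139734381}}{895}$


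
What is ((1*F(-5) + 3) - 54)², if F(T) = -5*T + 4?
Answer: 484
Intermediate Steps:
F(T) = 4 - 5*T
((1*F(-5) + 3) - 54)² = ((1*(4 - 5*(-5)) + 3) - 54)² = ((1*(4 + 25) + 3) - 54)² = ((1*29 + 3) - 54)² = ((29 + 3) - 54)² = (32 - 54)² = (-22)² = 484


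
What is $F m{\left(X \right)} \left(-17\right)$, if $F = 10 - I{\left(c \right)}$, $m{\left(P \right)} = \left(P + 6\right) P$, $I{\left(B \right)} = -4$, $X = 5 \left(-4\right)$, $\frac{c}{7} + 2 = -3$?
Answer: $-66640$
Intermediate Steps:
$c = -35$ ($c = -14 + 7 \left(-3\right) = -14 - 21 = -35$)
$X = -20$
$m{\left(P \right)} = P \left(6 + P\right)$ ($m{\left(P \right)} = \left(6 + P\right) P = P \left(6 + P\right)$)
$F = 14$ ($F = 10 - -4 = 10 + 4 = 14$)
$F m{\left(X \right)} \left(-17\right) = 14 \left(- 20 \left(6 - 20\right)\right) \left(-17\right) = 14 \left(\left(-20\right) \left(-14\right)\right) \left(-17\right) = 14 \cdot 280 \left(-17\right) = 3920 \left(-17\right) = -66640$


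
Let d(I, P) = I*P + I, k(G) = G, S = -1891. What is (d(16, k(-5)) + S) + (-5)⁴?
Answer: -1330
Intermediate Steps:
d(I, P) = I + I*P
(d(16, k(-5)) + S) + (-5)⁴ = (16*(1 - 5) - 1891) + (-5)⁴ = (16*(-4) - 1891) + 625 = (-64 - 1891) + 625 = -1955 + 625 = -1330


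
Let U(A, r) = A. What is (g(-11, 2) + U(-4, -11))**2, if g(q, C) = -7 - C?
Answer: 169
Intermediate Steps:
(g(-11, 2) + U(-4, -11))**2 = ((-7 - 1*2) - 4)**2 = ((-7 - 2) - 4)**2 = (-9 - 4)**2 = (-13)**2 = 169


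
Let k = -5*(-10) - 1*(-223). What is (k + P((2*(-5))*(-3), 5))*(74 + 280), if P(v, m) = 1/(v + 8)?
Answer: 1836375/19 ≈ 96651.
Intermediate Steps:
k = 273 (k = 50 + 223 = 273)
P(v, m) = 1/(8 + v)
(k + P((2*(-5))*(-3), 5))*(74 + 280) = (273 + 1/(8 + (2*(-5))*(-3)))*(74 + 280) = (273 + 1/(8 - 10*(-3)))*354 = (273 + 1/(8 + 30))*354 = (273 + 1/38)*354 = (10375/38)*354 = 1836375/19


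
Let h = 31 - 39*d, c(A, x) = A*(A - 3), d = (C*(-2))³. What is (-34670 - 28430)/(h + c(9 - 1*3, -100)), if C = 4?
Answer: -63100/20017 ≈ -3.1523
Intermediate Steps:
d = -512 (d = (4*(-2))³ = (-8)³ = -512)
c(A, x) = A*(-3 + A)
h = 19999 (h = 31 - 39*(-512) = 31 + 19968 = 19999)
(-34670 - 28430)/(h + c(9 - 1*3, -100)) = (-34670 - 28430)/(19999 + (9 - 1*3)*(-3 + (9 - 1*3))) = -63100/(19999 + (9 - 3)*(-3 + (9 - 3))) = -63100/(19999 + 6*(-3 + 6)) = -63100/(19999 + 6*3) = -63100/(19999 + 18) = -63100/20017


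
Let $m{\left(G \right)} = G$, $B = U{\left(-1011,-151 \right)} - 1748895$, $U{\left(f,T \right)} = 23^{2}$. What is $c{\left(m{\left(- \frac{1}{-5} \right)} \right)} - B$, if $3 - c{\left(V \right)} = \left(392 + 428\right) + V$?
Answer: $\frac{8737744}{5} \approx 1.7475 \cdot 10^{6}$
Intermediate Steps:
$U{\left(f,T \right)} = 529$
$B = -1748366$ ($B = 529 - 1748895 = -1748366$)
$c{\left(V \right)} = -817 - V$ ($c{\left(V \right)} = 3 - \left(\left(392 + 428\right) + V\right) = 3 - \left(820 + V\right) = -817 - V$)
$c{\left(m{\left(- \frac{1}{-5} \right)} \right)} - B = \left(-817 - - \frac{1}{-5}\right) - -1748366 = \left(-817 - \left(-1\right) \left(- \frac{1}{5}\right)\right) + 1748366 = \left(-817 - \frac{1}{5}\right) + 1748366 = - \frac{4086}{5} + 1748366 = \frac{8737744}{5}$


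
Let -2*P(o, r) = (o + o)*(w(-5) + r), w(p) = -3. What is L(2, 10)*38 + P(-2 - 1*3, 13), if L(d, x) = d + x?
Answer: 506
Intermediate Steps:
P(o, r) = -o*(-3 + r) (P(o, r) = -(o + o)*(-3 + r)/2 = -2*o*(-3 + r)/2 = -o*(-3 + r))
L(2, 10)*38 + P(-2 - 1*3, 13) = (2 + 10)*38 + (-2 - 1*3)*(3 - 1*13) = 12*38 + (-2 - 3)*(3 - 13) = 456 - 5*(-10) = 456 + 50 = 506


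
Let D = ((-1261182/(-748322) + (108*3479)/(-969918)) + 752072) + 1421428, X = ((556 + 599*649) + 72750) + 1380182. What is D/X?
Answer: 131462591823292281/111426440796289787 ≈ 1.1798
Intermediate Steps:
X = 1842239 (X = ((556 + 388751) + 72750) + 1380182 = (389307 + 72750) + 1380182 = 462057 + 1380182 = 1842239)
D = 131462591823292281/60484248133 (D = ((-1261182*(-1/748322) + 375732*(-1/969918)) + 752072) + 1421428 = ((630591/374161 - 62622/161653) + 752072) + 1421428 = (78506216781/60484248133 + 752072) + 1421428 = 45488587968098357/60484248133 + 1421428 = 131462591823292281/60484248133 ≈ 2.1735e+6)
D/X = (131462591823292281/60484248133)/1842239 = (131462591823292281/60484248133)*(1/1842239) = 131462591823292281/111426440796289787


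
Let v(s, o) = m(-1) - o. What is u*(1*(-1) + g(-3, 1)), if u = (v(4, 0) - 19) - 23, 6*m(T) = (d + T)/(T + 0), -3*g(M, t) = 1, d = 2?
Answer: 506/9 ≈ 56.222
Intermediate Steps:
g(M, t) = -1/3 (g(M, t) = -1/3*1 = -1/3)
m(T) = (2 + T)/(6*T) (m(T) = ((2 + T)/(T + 0))/6 = ((2 + T)/T)/6 = (2 + T)/(6*T))
v(s, o) = -1/6 - o (v(s, o) = (1/6)*(2 - 1)/(-1) - o = (1/6)*(-1)*1 - o = -1/6 - o)
u = -253/6 (u = ((-1/6 - 1*0) - 19) - 23 = ((-1/6 + 0) - 19) - 23 = (-1/6 - 19) - 23 = -115/6 - 23 = -253/6 ≈ -42.167)
u*(1*(-1) + g(-3, 1)) = -253*(1*(-1) - 1/3)/6 = -253*(-1 - 1/3)/6 = -253/6*(-4/3) = 506/9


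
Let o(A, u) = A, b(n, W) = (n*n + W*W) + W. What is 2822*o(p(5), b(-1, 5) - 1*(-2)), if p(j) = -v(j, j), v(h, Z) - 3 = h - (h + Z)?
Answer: 5644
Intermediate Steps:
v(h, Z) = 3 - Z (v(h, Z) = 3 + (h - (h + Z)) = 3 + (h - (Z + h)) = 3 + (h + (-Z - h)) = 3 - Z)
b(n, W) = W + W² + n² (b(n, W) = (n² + W²) + W = (W² + n²) + W = W + W² + n²)
p(j) = -3 + j (p(j) = -(3 - j) = -3 + j)
2822*o(p(5), b(-1, 5) - 1*(-2)) = 2822*(-3 + 5) = 2822*2 = 5644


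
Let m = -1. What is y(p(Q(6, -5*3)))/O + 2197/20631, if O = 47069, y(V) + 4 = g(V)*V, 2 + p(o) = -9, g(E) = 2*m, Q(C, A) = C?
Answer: 7983227/74698503 ≈ 0.10687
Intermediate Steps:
g(E) = -2 (g(E) = 2*(-1) = -2)
p(o) = -11 (p(o) = -2 - 9 = -11)
y(V) = -4 - 2*V
y(p(Q(6, -5*3)))/O + 2197/20631 = (-4 - 2*(-11))/47069 + 2197/20631 = (-4 + 22)*(1/47069) + 2197*(1/20631) = 18*(1/47069) + 169/1587 = 18/47069 + 169/1587 = 7983227/74698503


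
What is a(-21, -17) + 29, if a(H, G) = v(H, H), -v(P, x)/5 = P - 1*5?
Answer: 159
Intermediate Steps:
v(P, x) = 25 - 5*P (v(P, x) = -5*(P - 1*5) = -5*(P - 5) = -5*(-5 + P) = 25 - 5*P)
a(H, G) = 25 - 5*H
a(-21, -17) + 29 = (25 - 5*(-21)) + 29 = (25 + 105) + 29 = 130 + 29 = 159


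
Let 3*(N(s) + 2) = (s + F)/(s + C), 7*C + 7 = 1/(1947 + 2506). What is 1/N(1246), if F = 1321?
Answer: -116423688/152831419 ≈ -0.76178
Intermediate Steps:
C = -31170/31171 (C = -1 + 1/(7*(1947 + 2506)) = -1 + (1/7)/4453 = -1 + (1/7)*(1/4453) = -1 + 1/31171 = -31170/31171 ≈ -0.99997)
N(s) = -2 + (1321 + s)/(3*(-31170/31171 + s)) (N(s) = -2 + ((s + 1321)/(s - 31170/31171))/3 = -2 + ((1321 + s)/(-31170/31171 + s))/3 = -2 + (1321 + s)/(3*(-31170/31171 + s)))
1/N(1246) = 1/((41363911 - 155855*1246)/(3*(-31170 + 31171*1246))) = 1/((41363911 - 194195330)/(3*(-31170 + 38839066))) = 1/((1/3)*(-152831419)/38807896) = 1/((1/3)*(1/38807896)*(-152831419)) = 1/(-152831419/116423688) = -116423688/152831419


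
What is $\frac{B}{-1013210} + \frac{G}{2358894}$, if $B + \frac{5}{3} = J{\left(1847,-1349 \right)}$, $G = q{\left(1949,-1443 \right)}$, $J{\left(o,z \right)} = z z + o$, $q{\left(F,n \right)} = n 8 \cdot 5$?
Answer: $- \frac{2177776543511}{1195027494870} \approx -1.8224$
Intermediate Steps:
$q{\left(F,n \right)} = 40 n$ ($q{\left(F,n \right)} = 8 n 5 = 40 n$)
$J{\left(o,z \right)} = o + z^{2}$ ($J{\left(o,z \right)} = z^{2} + o = o + z^{2}$)
$G = -57720$ ($G = 40 \left(-1443\right) = -57720$)
$B = \frac{5464939}{3}$ ($B = - \frac{5}{3} + \left(1847 + \left(-1349\right)^{2}\right) = - \frac{5}{3} + \left(1847 + 1819801\right) = - \frac{5}{3} + 1821648 = \frac{5464939}{3} \approx 1.8216 \cdot 10^{6}$)
$\frac{B}{-1013210} + \frac{G}{2358894} = \frac{5464939}{3 \left(-1013210\right)} - \frac{57720}{2358894} = \frac{5464939}{3} \left(- \frac{1}{1013210}\right) - \frac{9620}{393149} = - \frac{5464939}{3039630} - \frac{9620}{393149} = - \frac{2177776543511}{1195027494870}$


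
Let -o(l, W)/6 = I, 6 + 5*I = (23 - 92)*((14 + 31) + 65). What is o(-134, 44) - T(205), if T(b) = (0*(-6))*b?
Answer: 45576/5 ≈ 9115.2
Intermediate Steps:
I = -7596/5 (I = -6/5 + ((23 - 92)*((14 + 31) + 65))/5 = -6/5 + (-69*(45 + 65))/5 = -6/5 + (-69*110)/5 = -6/5 + (⅕)*(-7590) = -6/5 - 1518 = -7596/5 ≈ -1519.2)
o(l, W) = 45576/5 (o(l, W) = -6*(-7596/5) = 45576/5)
T(b) = 0 (T(b) = 0*b = 0)
o(-134, 44) - T(205) = 45576/5 - 1*0 = 45576/5 + 0 = 45576/5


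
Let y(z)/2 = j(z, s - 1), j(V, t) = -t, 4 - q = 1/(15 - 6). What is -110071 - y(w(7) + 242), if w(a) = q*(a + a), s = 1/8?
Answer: -440291/4 ≈ -1.1007e+5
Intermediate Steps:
q = 35/9 (q = 4 - 1/(15 - 6) = 4 - 1/9 = 35/9 ≈ 3.8889)
s = 1/8 ≈ 0.12500
w(a) = 70*a/9 (w(a) = 35*(a + a)/9 = 35*(2*a)/9 = 70*a/9)
y(z) = 7/4 (y(z) = 2*(-(1/8 - 1)) = 2*(-1*(-7/8)) = 2*(7/8) = 7/4)
-110071 - y(w(7) + 242) = -110071 - 1*7/4 = -110071 - 7/4 = -440291/4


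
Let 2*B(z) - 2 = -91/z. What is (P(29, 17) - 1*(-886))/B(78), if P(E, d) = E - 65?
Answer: 2040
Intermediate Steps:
B(z) = 1 - 91/(2*z) (B(z) = 1 + (-91/z)/2 = 1 - 91/(2*z))
P(E, d) = -65 + E
(P(29, 17) - 1*(-886))/B(78) = ((-65 + 29) - 1*(-886))/(((-91/2 + 78)/78)) = (-36 + 886)/(((1/78)*(65/2))) = 850/(5/12) = 850*(12/5) = 2040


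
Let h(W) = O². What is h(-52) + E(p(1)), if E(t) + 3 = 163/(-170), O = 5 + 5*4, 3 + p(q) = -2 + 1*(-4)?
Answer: 105577/170 ≈ 621.04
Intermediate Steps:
p(q) = -9 (p(q) = -3 + (-2 + 1*(-4)) = -3 + (-2 - 4) = -3 - 6 = -9)
O = 25 (O = 5 + 20 = 25)
h(W) = 625 (h(W) = 25² = 625)
E(t) = -673/170 (E(t) = -3 + 163/(-170) = -3 + 163*(-1/170) = -3 - 163/170 = -673/170)
h(-52) + E(p(1)) = 625 - 673/170 = 105577/170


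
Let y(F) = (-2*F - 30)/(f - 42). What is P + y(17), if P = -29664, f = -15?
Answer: -1690784/57 ≈ -29663.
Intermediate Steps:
y(F) = 10/19 + 2*F/57 (y(F) = (-2*F - 30)/(-15 - 42) = (-30 - 2*F)/(-57) = (-30 - 2*F)*(-1/57) = 10/19 + 2*F/57)
P + y(17) = -29664 + (10/19 + (2/57)*17) = -29664 + (10/19 + 34/57) = -29664 + 64/57 = -1690784/57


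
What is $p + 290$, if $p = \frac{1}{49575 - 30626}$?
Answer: $\frac{5495211}{18949} \approx 290.0$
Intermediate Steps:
$p = \frac{1}{18949} \approx 5.2773 \cdot 10^{-5}$
$p + 290 = \frac{1}{18949} + 290 = \frac{5495211}{18949}$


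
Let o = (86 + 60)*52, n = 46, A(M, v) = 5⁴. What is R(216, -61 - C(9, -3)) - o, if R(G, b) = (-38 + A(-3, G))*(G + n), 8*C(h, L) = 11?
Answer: 146202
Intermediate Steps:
C(h, L) = 11/8 (C(h, L) = (⅛)*11 = 11/8)
A(M, v) = 625
R(G, b) = 27002 + 587*G (R(G, b) = (-38 + 625)*(G + 46) = 587*(46 + G) = 27002 + 587*G)
o = 7592 (o = 146*52 = 7592)
R(216, -61 - C(9, -3)) - o = (27002 + 587*216) - 1*7592 = (27002 + 126792) - 7592 = 153794 - 7592 = 146202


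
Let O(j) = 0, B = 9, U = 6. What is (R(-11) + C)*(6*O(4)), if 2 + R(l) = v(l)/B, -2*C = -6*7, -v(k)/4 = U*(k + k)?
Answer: 0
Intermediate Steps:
v(k) = -48*k (v(k) = -24*(k + k) = -24*2*k = -48*k)
C = 21 (C = -(-3)*7 = -1/2*(-42) = 21)
R(l) = -2 - 16*l/3 (R(l) = -2 - 48*l/9 = -2 - 48*l*(1/9) = -2 - 16*l/3)
(R(-11) + C)*(6*O(4)) = ((-2 - 16/3*(-11)) + 21)*(6*0) = ((-2 + 176/3) + 21)*0 = (170/3 + 21)*0 = (233/3)*0 = 0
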